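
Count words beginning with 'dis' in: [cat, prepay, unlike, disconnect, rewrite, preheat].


Checking each word for prefix 'dis':
  'cat' -> no (count: 0)
  'prepay' -> no (count: 0)
  'unlike' -> no (count: 0)
  'disconnect' -> YES, starts with 'dis' (count: 1)
  'rewrite' -> no (count: 1)
  'preheat' -> no (count: 1)
Total with prefix 'dis': 1

1


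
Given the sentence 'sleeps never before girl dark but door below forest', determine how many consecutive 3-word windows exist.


Word trigrams from [9] words:
  Trigram 1: (sleeps never before)
  Trigram 2: (never before girl)
  Trigram 3: (before girl dark)
  Trigram 4: (girl dark but)
  Trigram 5: (dark but door)
  Trigram 6: (but door below)
  Trigram 7: (door below forest)
Total word trigrams: 9 - 2 = 7

7


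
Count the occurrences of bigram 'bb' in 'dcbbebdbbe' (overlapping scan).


Scanning 'dcbbebdbbe' for bigram 'bb':
  Position 0: 'dc' -> no
  Position 1: 'cb' -> no
  Position 2: 'bb' -> MATCH
  Position 3: 'be' -> no
  Position 4: 'eb' -> no
  Position 5: 'bd' -> no
  Position 6: 'db' -> no
  Position 7: 'bb' -> MATCH
  Position 8: 'be' -> no
Total matches: 2

2


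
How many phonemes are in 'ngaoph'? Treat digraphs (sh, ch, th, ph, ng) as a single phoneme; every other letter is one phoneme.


Parsing 'ngaoph' greedily, digraphs first:
  'ng' -> digraph (1 consonant phoneme) (phonemes so far: 1)
  'a' -> vowel phoneme (phonemes so far: 2)
  'o' -> vowel phoneme (phonemes so far: 3)
  'ph' -> digraph (1 consonant phoneme) (phonemes so far: 4)
Total phonemes: 4

4


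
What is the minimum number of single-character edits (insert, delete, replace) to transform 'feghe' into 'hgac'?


Building DP table for s1='feghe' (len 5) and s2='hgac' (len 4):
       h  g  a  c
    0  1  2  3  4
  f 1  1  2  3  4
  e 2  2  2  3  4
  g 3  3  2  3  4
  h 4  3  3  3  4
  e 5  4  4  4  4
Edit distance = dp[5][4] = 4

4


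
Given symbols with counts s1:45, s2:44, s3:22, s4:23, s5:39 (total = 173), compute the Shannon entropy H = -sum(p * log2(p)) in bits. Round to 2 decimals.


Computing entropy H = -sum(p_i * log2(p_i)):
  s1: p = 45/173 = 0.2601, -p*log2(p) = 0.5053
  s2: p = 44/173 = 0.2543, -p*log2(p) = 0.5024
  s3: p = 22/173 = 0.1272, -p*log2(p) = 0.3783
  s4: p = 23/173 = 0.1329, -p*log2(p) = 0.3870
  s5: p = 39/173 = 0.2254, -p*log2(p) = 0.4845
H = sum of terms = 2.2575
Rounded to 2 decimals: 2.26

2.26


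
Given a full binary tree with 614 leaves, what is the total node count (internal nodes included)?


Leaf nodes (terminals): 614
Internal nodes = n - 1 = 614 - 1 = 613
Total = leaves + internal = 614 + 613 = 1227

1227


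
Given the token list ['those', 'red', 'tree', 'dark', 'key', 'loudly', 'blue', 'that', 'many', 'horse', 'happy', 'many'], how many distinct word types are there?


Listing all tokens and tracking unique types:
  Token 1: 'those' -> NEW (unique so far: 1)
  Token 2: 'red' -> NEW (unique so far: 2)
  Token 3: 'tree' -> NEW (unique so far: 3)
  Token 4: 'dark' -> NEW (unique so far: 4)
  Token 5: 'key' -> NEW (unique so far: 5)
  Token 6: 'loudly' -> NEW (unique so far: 6)
  Token 7: 'blue' -> NEW (unique so far: 7)
  Token 8: 'that' -> NEW (unique so far: 8)
  Token 9: 'many' -> NEW (unique so far: 9)
  Token 10: 'horse' -> NEW (unique so far: 10)
  Token 11: 'happy' -> NEW (unique so far: 11)
  Token 12: 'many' -> duplicate (unique so far: 11)
Unique types: ('blue', 'dark', 'happy', 'horse', 'key', 'loudly', 'many', 'red', 'that', 'those', 'tree')
Vocabulary size: 11

11


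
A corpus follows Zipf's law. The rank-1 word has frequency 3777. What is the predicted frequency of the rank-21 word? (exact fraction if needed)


Zipf's law: freq(rank) = f1 / rank
f1 = 3777, rank = 21
freq = 3777 / 21
GCD(3777, 21) = 3
Simplified: 1259/7

1259/7


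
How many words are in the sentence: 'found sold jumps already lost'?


Counting words by splitting on spaces:
  Word 1: 'found'
  Word 2: 'sold'
  Word 3: 'jumps'
  Word 4: 'already'
  Word 5: 'lost'
Total words: 5

5


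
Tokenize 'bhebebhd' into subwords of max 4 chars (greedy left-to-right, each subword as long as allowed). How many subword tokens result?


'bhebebhd' has 8 characters.
Chunking with max size 4:
  Chunk 1: 'bheb' (positions 0-3)
  Chunk 2: 'ebhd' (positions 4-7)
Total chunks: ceil(8 / 4) = 2

2


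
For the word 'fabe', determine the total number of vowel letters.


Scanning each character of 'fabe':
  Position 1: 'f' -> consonant (running count: 0)
  Position 2: 'a' -> vowel (running count: 1)
  Position 3: 'b' -> consonant (running count: 1)
  Position 4: 'e' -> vowel (running count: 2)
Total vowels: 2

2


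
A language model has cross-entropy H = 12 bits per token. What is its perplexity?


Perplexity formula: PP = 2^H
H = 12
PP = 2^12
PP = 2^12 = 4096

4096


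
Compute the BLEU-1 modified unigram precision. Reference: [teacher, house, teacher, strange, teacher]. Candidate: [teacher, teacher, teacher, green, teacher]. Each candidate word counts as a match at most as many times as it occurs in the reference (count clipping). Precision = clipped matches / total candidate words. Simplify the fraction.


Reference word counts: {'house': 1, 'strange': 1, 'teacher': 3}
Checking each candidate word (with clipping):
  'teacher' -> in reference (ref count 3, used 1/3) -> match (matches: 1)
  'teacher' -> in reference (ref count 3, used 2/3) -> match (matches: 2)
  'teacher' -> in reference (ref count 3, used 3/3) -> match (matches: 3)
  'green' -> not in reference -> no match (matches: 3)
  'teacher' -> ref count 3 already used up (3/3) -> clipped, no match (matches: 3)
Clipped matches: 3, Candidate length: 5
Precision = 3/5

3/5


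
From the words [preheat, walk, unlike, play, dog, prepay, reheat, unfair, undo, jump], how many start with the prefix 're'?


Checking each word for prefix 're':
  'preheat' -> no (count: 0)
  'walk' -> no (count: 0)
  'unlike' -> no (count: 0)
  'play' -> no (count: 0)
  'dog' -> no (count: 0)
  'prepay' -> no (count: 0)
  'reheat' -> YES, starts with 're' (count: 1)
  'unfair' -> no (count: 1)
  'undo' -> no (count: 1)
  'jump' -> no (count: 1)
Total with prefix 're': 1

1


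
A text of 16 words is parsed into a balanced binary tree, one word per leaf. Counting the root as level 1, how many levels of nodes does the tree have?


In a balanced binary tree with n leaves the deepest leaf is ceil(log2(n)) edges below the root,
so counting node levels inclusive of root and leaves gives ceil(log2(n)) + 1 levels.
log2(16) = 4.0000
ceil(4.0000) = 4
levels = 4 + 1 = 5

5


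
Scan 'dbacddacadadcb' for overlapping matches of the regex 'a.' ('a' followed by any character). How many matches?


Pattern: a. means 'a' followed by any character.
Scanning 'dbacddacadadcb' position-by-position:
  Pos 0: window 'db' -> no
  Pos 1: window 'ba' -> no
  Pos 2: window 'ac' -> MATCH
  Pos 3: window 'cd' -> no
  Pos 4: window 'dd' -> no
  Pos 5: window 'da' -> no
  Pos 6: window 'ac' -> MATCH
  Pos 7: window 'ca' -> no
  Pos 8: window 'ad' -> MATCH
  Pos 9: window 'da' -> no
  Pos 10: window 'ad' -> MATCH
  Pos 11: window 'dc' -> no
  Pos 12: window 'cb' -> no
  Pos 13: window 'b' -> no
Total matches: 4

4


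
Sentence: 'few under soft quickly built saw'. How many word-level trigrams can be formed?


Word trigrams from [6] words:
  Trigram 1: (few under soft)
  Trigram 2: (under soft quickly)
  Trigram 3: (soft quickly built)
  Trigram 4: (quickly built saw)
Total word trigrams: 6 - 2 = 4

4


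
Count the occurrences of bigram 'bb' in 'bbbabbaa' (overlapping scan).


Scanning 'bbbabbaa' for bigram 'bb':
  Position 0: 'bb' -> MATCH
  Position 1: 'bb' -> MATCH
  Position 2: 'ba' -> no
  Position 3: 'ab' -> no
  Position 4: 'bb' -> MATCH
  Position 5: 'ba' -> no
  Position 6: 'aa' -> no
Total matches: 3

3


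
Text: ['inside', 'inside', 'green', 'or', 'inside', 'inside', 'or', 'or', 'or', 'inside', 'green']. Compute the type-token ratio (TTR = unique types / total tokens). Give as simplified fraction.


Tokens: 11
Unique types: ('green', 'inside', 'or') = 3
TTR = 3/11
Already in lowest terms.

3/11


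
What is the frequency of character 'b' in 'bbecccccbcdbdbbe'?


Scanning 'bbecccccbcdbdbbe' for 'b':
  Position 0: 'b' -> MATCH (count: 1)
  Position 1: 'b' -> MATCH (count: 2)
  Position 8: 'b' -> MATCH (count: 3)
  Position 11: 'b' -> MATCH (count: 4)
  Position 13: 'b' -> MATCH (count: 5)
  Position 14: 'b' -> MATCH (count: 6)
Total occurrences of 'b': 6

6


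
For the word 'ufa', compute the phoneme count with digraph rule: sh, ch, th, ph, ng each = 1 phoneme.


Parsing 'ufa' greedily, digraphs first:
  'u' -> vowel phoneme (phonemes so far: 1)
  'f' -> consonant phoneme (phonemes so far: 2)
  'a' -> vowel phoneme (phonemes so far: 3)
Total phonemes: 3

3


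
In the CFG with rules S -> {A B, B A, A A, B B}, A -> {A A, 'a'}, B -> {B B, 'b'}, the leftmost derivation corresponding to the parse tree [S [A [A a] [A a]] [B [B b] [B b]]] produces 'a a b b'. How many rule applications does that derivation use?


Every bracketed nonterminal node [X ...] in the tree is produced by exactly one rule application.
Reading the tree off as a leftmost derivation:
  Step 1: S  =>  A B   (applied S -> A B)
  Step 2: A B  =>  A A B   (applied A -> A A)
  Step 3: A A B  =>  a A B   (applied A -> a)
  Step 4: a A B  =>  a a B   (applied A -> a)
  Step 5: a a B  =>  a a B B   (applied B -> B B)
  Step 6: a a B B  =>  a a b B   (applied B -> b)
  Step 7: a a b B  =>  a a b b   (applied B -> b)
Final yield: a a b b
Total rewrite steps: 7

7


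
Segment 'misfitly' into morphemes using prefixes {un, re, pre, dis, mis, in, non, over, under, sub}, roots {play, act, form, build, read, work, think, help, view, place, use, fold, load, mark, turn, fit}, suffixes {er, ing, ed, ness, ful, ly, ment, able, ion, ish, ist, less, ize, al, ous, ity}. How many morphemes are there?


Segmenting 'misfitly' against the inventory:
  'mis' -> prefix (morpheme 1)
  'fit' -> root (morpheme 2)
  'ly' -> suffix (morpheme 3)
Total morphemes: 3

3


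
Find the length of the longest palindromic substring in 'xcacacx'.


Scanning 'xcacacx' for palindromic substrings.
Substring at positions 0-6: 'xcacacx'.
Check: reverse('xcacacx') = 'xcacacx' -> palindrome confirmed.
No longer palindromic substring exists; longest length = 7

7


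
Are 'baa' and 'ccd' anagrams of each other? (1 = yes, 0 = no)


Sort characters of 'baa': 'aab'
Sort characters of 'ccd': 'ccd'
Sorted forms differ -> they are NOT anagrams
Result: 0

0


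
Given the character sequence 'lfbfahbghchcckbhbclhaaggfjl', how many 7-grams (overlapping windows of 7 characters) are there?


String 'lfbfahbghchcckbhbclhaaggfjl' has length L = 27.
Number of overlapping n-grams = L - n + 1
Substituting: 27 - 7 + 1 = 21

21


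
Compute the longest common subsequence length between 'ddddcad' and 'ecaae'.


DP table for LCS of 'ddddcad' and 'ecaae':
       e  c  a  a  e
    0  0  0  0  0  0
  d 0  0  0  0  0  0
  d 0  0  0  0  0  0
  d 0  0  0  0  0  0
  d 0  0  0  0  0  0
  c 0  0  1  1  1  1
  a 0  0  1  2  2  2
  d 0  0  1  2  2  2
LCS: 'ca'
LCS length = 2

2


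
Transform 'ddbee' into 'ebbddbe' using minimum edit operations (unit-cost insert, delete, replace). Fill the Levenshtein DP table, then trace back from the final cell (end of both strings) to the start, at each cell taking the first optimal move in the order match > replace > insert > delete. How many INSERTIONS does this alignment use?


Edit distance = 4. Backtracking from cell (5, 7) with preference match > replace > insert > delete,
then listing the resulting alignment 'ddbee' -> 'ebbddbe' left to right:
  Step 1: insert 'e' [insertion #1]
  Step 2: insert 'b' [insertion #2]
  Step 3: insert 'b' [insertion #3]
  Step 4: keep 'd'
  Step 5: keep 'd'
  Step 6: keep 'b'
  Step 7: delete 'e'
  Step 8: keep 'e'
Total insertions: 3

3


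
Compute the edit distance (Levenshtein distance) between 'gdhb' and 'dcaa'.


Building DP table for s1='gdhb' (len 4) and s2='dcaa' (len 4):
       d  c  a  a
    0  1  2  3  4
  g 1  1  2  3  4
  d 2  1  2  3  4
  h 3  2  2  3  4
  b 4  3  3  3  4
Edit distance = dp[4][4] = 4

4


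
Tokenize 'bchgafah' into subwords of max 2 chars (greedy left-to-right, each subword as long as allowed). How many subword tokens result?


'bchgafah' has 8 characters.
Chunking with max size 2:
  Chunk 1: 'bc' (positions 0-1)
  Chunk 2: 'hg' (positions 2-3)
  Chunk 3: 'af' (positions 4-5)
  Chunk 4: 'ah' (positions 6-7)
Total chunks: ceil(8 / 2) = 4

4


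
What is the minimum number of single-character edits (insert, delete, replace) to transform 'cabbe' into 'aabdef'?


Building DP table for s1='cabbe' (len 5) and s2='aabdef' (len 6):
       a  a  b  d  e  f
    0  1  2  3  4  5  6
  c 1  1  2  3  4  5  6
  a 2  1  1  2  3  4  5
  b 3  2  2  1  2  3  4
  b 4  3  3  2  2  3  4
  e 5  4  4  3  3  2  3
Edit distance = dp[5][6] = 3

3


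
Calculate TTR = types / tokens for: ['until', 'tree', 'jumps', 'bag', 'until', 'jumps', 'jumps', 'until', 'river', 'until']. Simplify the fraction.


Tokens: 10
Unique types: ('bag', 'jumps', 'river', 'tree', 'until') = 5
TTR = 5/10
Simplify: divide both by 5 -> 1/2
TTR = 1/2

1/2


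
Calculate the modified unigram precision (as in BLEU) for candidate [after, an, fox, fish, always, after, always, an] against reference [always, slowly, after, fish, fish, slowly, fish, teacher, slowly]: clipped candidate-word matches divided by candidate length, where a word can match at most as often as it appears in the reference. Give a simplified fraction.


Reference word counts: {'after': 1, 'always': 1, 'fish': 3, 'slowly': 3, 'teacher': 1}
Checking each candidate word (with clipping):
  'after' -> in reference (ref count 1, used 1/1) -> match (matches: 1)
  'an' -> not in reference -> no match (matches: 1)
  'fox' -> not in reference -> no match (matches: 1)
  'fish' -> in reference (ref count 3, used 1/3) -> match (matches: 2)
  'always' -> in reference (ref count 1, used 1/1) -> match (matches: 3)
  'after' -> ref count 1 already used up (1/1) -> clipped, no match (matches: 3)
  'always' -> ref count 1 already used up (1/1) -> clipped, no match (matches: 3)
  'an' -> not in reference -> no match (matches: 3)
Clipped matches: 3, Candidate length: 8
Precision = 3/8

3/8


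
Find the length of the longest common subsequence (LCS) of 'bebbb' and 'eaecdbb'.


DP table for LCS of 'bebbb' and 'eaecdbb':
       e  a  e  c  d  b  b
    0  0  0  0  0  0  0  0
  b 0  0  0  0  0  0  1  1
  e 0  1  1  1  1  1  1  1
  b 0  1  1  1  1  1  2  2
  b 0  1  1  1  1  1  2  3
  b 0  1  1  1  1  1  2  3
LCS: 'ebb'
LCS length = 3

3


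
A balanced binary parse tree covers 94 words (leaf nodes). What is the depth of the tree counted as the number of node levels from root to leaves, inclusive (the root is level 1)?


In a balanced binary tree with n leaves the deepest leaf is ceil(log2(n)) edges below the root,
so counting node levels inclusive of root and leaves gives ceil(log2(n)) + 1 levels.
log2(94) = 6.5546
ceil(6.5546) = 7
levels = 7 + 1 = 8

8


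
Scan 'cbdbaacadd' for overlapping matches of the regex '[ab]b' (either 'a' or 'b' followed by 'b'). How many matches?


Pattern: [ab]b means either 'a' or 'b' followed by 'b'.
Scanning 'cbdbaacadd' position-by-position:
  Pos 0: window 'cb' -> no
  Pos 1: window 'bd' -> no
  Pos 2: window 'db' -> no
  Pos 3: window 'ba' -> no
  Pos 4: window 'aa' -> no
  Pos 5: window 'ac' -> no
  Pos 6: window 'ca' -> no
  Pos 7: window 'ad' -> no
  Pos 8: window 'dd' -> no
  Pos 9: window 'd' -> no
Total matches: 0

0


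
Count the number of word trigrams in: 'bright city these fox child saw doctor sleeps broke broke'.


Word trigrams from [10] words:
  Trigram 1: (bright city these)
  Trigram 2: (city these fox)
  Trigram 3: (these fox child)
  Trigram 4: (fox child saw)
  Trigram 5: (child saw doctor)
  Trigram 6: (saw doctor sleeps)
  Trigram 7: (doctor sleeps broke)
  Trigram 8: (sleeps broke broke)
Total word trigrams: 10 - 2 = 8

8


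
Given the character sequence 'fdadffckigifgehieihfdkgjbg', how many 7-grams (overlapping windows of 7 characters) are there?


String 'fdadffckigifgehieihfdkgjbg' has length L = 26.
Number of overlapping n-grams = L - n + 1
Substituting: 26 - 7 + 1 = 20

20


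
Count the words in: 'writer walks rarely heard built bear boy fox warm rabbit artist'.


Counting words by splitting on spaces:
  Word 1: 'writer'
  Word 2: 'walks'
  Word 3: 'rarely'
  Word 4: 'heard'
  Word 5: 'built'
  Word 6: 'bear'
  Word 7: 'boy'
  Word 8: 'fox'
  Word 9: 'warm'
  Word 10: 'rabbit'
  Word 11: 'artist'
Total words: 11

11


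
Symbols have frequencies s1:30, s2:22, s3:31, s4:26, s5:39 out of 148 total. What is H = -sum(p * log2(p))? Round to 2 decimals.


Computing entropy H = -sum(p_i * log2(p_i)):
  s1: p = 30/148 = 0.2027, -p*log2(p) = 0.4667
  s2: p = 22/148 = 0.1486, -p*log2(p) = 0.4088
  s3: p = 31/148 = 0.2095, -p*log2(p) = 0.4724
  s4: p = 26/148 = 0.1757, -p*log2(p) = 0.4408
  s5: p = 39/148 = 0.2635, -p*log2(p) = 0.5070
H = sum of terms = 2.2957
Rounded to 2 decimals: 2.30

2.30


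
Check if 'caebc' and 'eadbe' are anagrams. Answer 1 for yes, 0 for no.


Sort characters of 'caebc': 'abcce'
Sort characters of 'eadbe': 'abdee'
Sorted forms differ -> they are NOT anagrams
Result: 0

0


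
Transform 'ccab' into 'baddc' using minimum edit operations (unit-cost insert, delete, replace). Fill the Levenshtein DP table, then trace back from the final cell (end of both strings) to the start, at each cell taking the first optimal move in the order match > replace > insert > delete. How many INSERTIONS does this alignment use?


Edit distance = 5. Backtracking from cell (4, 5) with preference match > replace > insert > delete,
then listing the resulting alignment 'ccab' -> 'baddc' left to right:
  Step 1: insert 'b' [insertion #1]
  Step 2: replace c->a
  Step 3: replace c->d
  Step 4: replace a->d
  Step 5: replace b->c
Total insertions: 1

1


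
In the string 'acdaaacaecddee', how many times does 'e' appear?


Scanning 'acdaaacaecddee' for 'e':
  Position 8: 'e' -> MATCH (count: 1)
  Position 12: 'e' -> MATCH (count: 2)
  Position 13: 'e' -> MATCH (count: 3)
Total occurrences of 'e': 3

3


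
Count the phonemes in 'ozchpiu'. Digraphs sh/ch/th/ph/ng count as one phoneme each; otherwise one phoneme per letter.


Parsing 'ozchpiu' greedily, digraphs first:
  'o' -> vowel phoneme (phonemes so far: 1)
  'z' -> consonant phoneme (phonemes so far: 2)
  'ch' -> digraph (1 consonant phoneme) (phonemes so far: 3)
  'p' -> consonant phoneme (phonemes so far: 4)
  'i' -> vowel phoneme (phonemes so far: 5)
  'u' -> vowel phoneme (phonemes so far: 6)
Total phonemes: 6

6


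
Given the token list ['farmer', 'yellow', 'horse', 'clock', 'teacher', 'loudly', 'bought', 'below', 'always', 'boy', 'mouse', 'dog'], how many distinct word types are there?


Listing all tokens and tracking unique types:
  Token 1: 'farmer' -> NEW (unique so far: 1)
  Token 2: 'yellow' -> NEW (unique so far: 2)
  Token 3: 'horse' -> NEW (unique so far: 3)
  Token 4: 'clock' -> NEW (unique so far: 4)
  Token 5: 'teacher' -> NEW (unique so far: 5)
  Token 6: 'loudly' -> NEW (unique so far: 6)
  Token 7: 'bought' -> NEW (unique so far: 7)
  Token 8: 'below' -> NEW (unique so far: 8)
  Token 9: 'always' -> NEW (unique so far: 9)
  Token 10: 'boy' -> NEW (unique so far: 10)
  Token 11: 'mouse' -> NEW (unique so far: 11)
  Token 12: 'dog' -> NEW (unique so far: 12)
Unique types: ('always', 'below', 'bought', 'boy', 'clock', 'dog', 'farmer', 'horse', 'loudly', 'mouse', 'teacher', 'yellow')
Vocabulary size: 12

12


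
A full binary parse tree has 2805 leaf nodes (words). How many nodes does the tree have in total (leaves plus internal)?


Leaf nodes (terminals): 2805
Internal nodes = n - 1 = 2805 - 1 = 2804
Total = leaves + internal = 2805 + 2804 = 5609

5609


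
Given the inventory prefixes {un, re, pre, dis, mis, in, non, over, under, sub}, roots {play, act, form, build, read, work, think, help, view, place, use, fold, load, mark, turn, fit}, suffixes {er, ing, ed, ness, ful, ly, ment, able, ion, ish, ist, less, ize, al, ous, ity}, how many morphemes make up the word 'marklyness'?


Segmenting 'marklyness' against the inventory:
  'mark' -> root (morpheme 1)
  'ly' -> suffix (morpheme 2)
  'ness' -> suffix (morpheme 3)
Total morphemes: 3

3


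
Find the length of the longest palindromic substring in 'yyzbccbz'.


Scanning 'yyzbccbz' for palindromic substrings.
Substring at positions 2-7: 'zbccbz'.
Check: reverse('zbccbz') = 'zbccbz' -> palindrome confirmed.
Neighbouring characters ('y' / '-') break symmetry, so it cannot extend further.
No longer palindromic substring exists; longest length = 6

6


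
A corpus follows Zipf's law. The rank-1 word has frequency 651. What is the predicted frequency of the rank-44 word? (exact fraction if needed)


Zipf's law: freq(rank) = f1 / rank
f1 = 651, rank = 44
freq = 651 / 44
GCD(651, 44) = 1
Simplified: 651/44

651/44


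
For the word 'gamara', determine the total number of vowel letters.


Scanning each character of 'gamara':
  Position 1: 'g' -> consonant (running count: 0)
  Position 2: 'a' -> vowel (running count: 1)
  Position 3: 'm' -> consonant (running count: 1)
  Position 4: 'a' -> vowel (running count: 2)
  Position 5: 'r' -> consonant (running count: 2)
  Position 6: 'a' -> vowel (running count: 3)
Total vowels: 3

3


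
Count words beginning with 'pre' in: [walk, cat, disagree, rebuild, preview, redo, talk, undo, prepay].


Checking each word for prefix 'pre':
  'walk' -> no (count: 0)
  'cat' -> no (count: 0)
  'disagree' -> no (count: 0)
  'rebuild' -> no (count: 0)
  'preview' -> YES, starts with 'pre' (count: 1)
  'redo' -> no (count: 1)
  'talk' -> no (count: 1)
  'undo' -> no (count: 1)
  'prepay' -> YES, starts with 'pre' (count: 2)
Total with prefix 'pre': 2

2


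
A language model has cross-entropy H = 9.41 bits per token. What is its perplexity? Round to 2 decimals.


Perplexity formula: PP = 2^H
H = 9.41
PP = 2^9.41
Decompose: 2^9.41 = 2^9 * 2^0.41
2^9 = 512, 2^0.41 ~ 1.3286858
PP ~ 512 * 1.3286858 = 680.2871296
Rounded to 2 decimals: 680.29

680.29


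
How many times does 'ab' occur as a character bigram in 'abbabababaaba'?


Scanning 'abbabababaaba' for bigram 'ab':
  Position 0: 'ab' -> MATCH
  Position 1: 'bb' -> no
  Position 2: 'ba' -> no
  Position 3: 'ab' -> MATCH
  Position 4: 'ba' -> no
  Position 5: 'ab' -> MATCH
  Position 6: 'ba' -> no
  Position 7: 'ab' -> MATCH
  Position 8: 'ba' -> no
  Position 9: 'aa' -> no
  Position 10: 'ab' -> MATCH
  Position 11: 'ba' -> no
Total matches: 5

5


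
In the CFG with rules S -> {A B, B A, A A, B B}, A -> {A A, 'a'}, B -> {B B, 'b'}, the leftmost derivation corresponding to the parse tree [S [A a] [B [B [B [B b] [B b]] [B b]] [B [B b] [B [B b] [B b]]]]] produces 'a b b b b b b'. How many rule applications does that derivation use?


Every bracketed nonterminal node [X ...] in the tree is produced by exactly one rule application.
Reading the tree off as a leftmost derivation:
  Step 1: S  =>  A B   (applied S -> A B)
  Step 2: A B  =>  a B   (applied A -> a)
  Step 3: a B  =>  a B B   (applied B -> B B)
  Step 4: a B B  =>  a B B B   (applied B -> B B)
  Step 5: a B B B  =>  a B B B B   (applied B -> B B)
  Step 6: a B B B B  =>  a b B B B   (applied B -> b)
  Step 7: a b B B B  =>  a b b B B   (applied B -> b)
  Step 8: a b b B B  =>  a b b b B   (applied B -> b)
  Step 9: a b b b B  =>  a b b b B B   (applied B -> B B)
  Step 10: a b b b B B  =>  a b b b b B   (applied B -> b)
  Step 11: a b b b b B  =>  a b b b b B B   (applied B -> B B)
  Step 12: a b b b b B B  =>  a b b b b b B   (applied B -> b)
  Step 13: a b b b b b B  =>  a b b b b b b   (applied B -> b)
Final yield: a b b b b b b
Total rewrite steps: 13

13


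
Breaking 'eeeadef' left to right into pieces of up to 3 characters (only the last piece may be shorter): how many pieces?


'eeeadef' has 7 characters.
Chunking with max size 3:
  Chunk 1: 'eee' (positions 0-2)
  Chunk 2: 'ade' (positions 3-5)
  Chunk 3: 'f' (positions 6-6)
Total chunks: ceil(7 / 3) = 3

3


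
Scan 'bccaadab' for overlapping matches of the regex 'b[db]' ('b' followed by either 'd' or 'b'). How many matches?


Pattern: b[db] means 'b' followed by either 'd' or 'b'.
Scanning 'bccaadab' position-by-position:
  Pos 0: window 'bc' -> no
  Pos 1: window 'cc' -> no
  Pos 2: window 'ca' -> no
  Pos 3: window 'aa' -> no
  Pos 4: window 'ad' -> no
  Pos 5: window 'da' -> no
  Pos 6: window 'ab' -> no
  Pos 7: window 'b' -> no
Total matches: 0

0


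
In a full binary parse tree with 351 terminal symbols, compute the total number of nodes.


Leaf nodes (terminals): 351
Internal nodes = n - 1 = 351 - 1 = 350
Total = leaves + internal = 351 + 350 = 701

701


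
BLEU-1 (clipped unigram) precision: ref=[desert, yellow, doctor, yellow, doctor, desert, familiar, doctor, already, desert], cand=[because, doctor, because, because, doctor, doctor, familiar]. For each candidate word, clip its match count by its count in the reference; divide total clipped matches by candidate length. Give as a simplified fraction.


Reference word counts: {'already': 1, 'desert': 3, 'doctor': 3, 'familiar': 1, 'yellow': 2}
Checking each candidate word (with clipping):
  'because' -> not in reference -> no match (matches: 0)
  'doctor' -> in reference (ref count 3, used 1/3) -> match (matches: 1)
  'because' -> not in reference -> no match (matches: 1)
  'because' -> not in reference -> no match (matches: 1)
  'doctor' -> in reference (ref count 3, used 2/3) -> match (matches: 2)
  'doctor' -> in reference (ref count 3, used 3/3) -> match (matches: 3)
  'familiar' -> in reference (ref count 1, used 1/1) -> match (matches: 4)
Clipped matches: 4, Candidate length: 7
Precision = 4/7

4/7


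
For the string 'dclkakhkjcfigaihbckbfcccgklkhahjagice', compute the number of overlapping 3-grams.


String 'dclkakhkjcfigaihbckbfcccgklkhahjagice' has length L = 37.
Number of overlapping n-grams = L - n + 1
Substituting: 37 - 3 + 1 = 35

35


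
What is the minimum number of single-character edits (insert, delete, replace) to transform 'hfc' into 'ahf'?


Building DP table for s1='hfc' (len 3) and s2='ahf' (len 3):
       a  h  f
    0  1  2  3
  h 1  1  1  2
  f 2  2  2  1
  c 3  3  3  2
Edit distance = dp[3][3] = 2

2


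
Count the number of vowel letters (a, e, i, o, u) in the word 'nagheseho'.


Scanning each character of 'nagheseho':
  Position 1: 'n' -> consonant (running count: 0)
  Position 2: 'a' -> vowel (running count: 1)
  Position 3: 'g' -> consonant (running count: 1)
  Position 4: 'h' -> consonant (running count: 1)
  Position 5: 'e' -> vowel (running count: 2)
  Position 6: 's' -> consonant (running count: 2)
  Position 7: 'e' -> vowel (running count: 3)
  Position 8: 'h' -> consonant (running count: 3)
  Position 9: 'o' -> vowel (running count: 4)
Total vowels: 4

4


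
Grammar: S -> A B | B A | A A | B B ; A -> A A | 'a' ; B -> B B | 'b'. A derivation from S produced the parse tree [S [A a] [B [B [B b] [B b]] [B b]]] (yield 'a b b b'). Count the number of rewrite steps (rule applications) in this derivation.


Every bracketed nonterminal node [X ...] in the tree is produced by exactly one rule application.
Reading the tree off as a leftmost derivation:
  Step 1: S  =>  A B   (applied S -> A B)
  Step 2: A B  =>  a B   (applied A -> a)
  Step 3: a B  =>  a B B   (applied B -> B B)
  Step 4: a B B  =>  a B B B   (applied B -> B B)
  Step 5: a B B B  =>  a b B B   (applied B -> b)
  Step 6: a b B B  =>  a b b B   (applied B -> b)
  Step 7: a b b B  =>  a b b b   (applied B -> b)
Final yield: a b b b
Total rewrite steps: 7

7


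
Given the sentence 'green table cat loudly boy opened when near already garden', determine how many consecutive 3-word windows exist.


Word trigrams from [10] words:
  Trigram 1: (green table cat)
  Trigram 2: (table cat loudly)
  Trigram 3: (cat loudly boy)
  Trigram 4: (loudly boy opened)
  Trigram 5: (boy opened when)
  Trigram 6: (opened when near)
  Trigram 7: (when near already)
  Trigram 8: (near already garden)
Total word trigrams: 10 - 2 = 8

8


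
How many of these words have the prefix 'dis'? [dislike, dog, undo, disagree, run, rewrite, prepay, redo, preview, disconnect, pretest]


Checking each word for prefix 'dis':
  'dislike' -> YES, starts with 'dis' (count: 1)
  'dog' -> no (count: 1)
  'undo' -> no (count: 1)
  'disagree' -> YES, starts with 'dis' (count: 2)
  'run' -> no (count: 2)
  'rewrite' -> no (count: 2)
  'prepay' -> no (count: 2)
  'redo' -> no (count: 2)
  'preview' -> no (count: 2)
  'disconnect' -> YES, starts with 'dis' (count: 3)
  'pretest' -> no (count: 3)
Total with prefix 'dis': 3

3


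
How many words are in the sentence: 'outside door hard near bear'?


Counting words by splitting on spaces:
  Word 1: 'outside'
  Word 2: 'door'
  Word 3: 'hard'
  Word 4: 'near'
  Word 5: 'bear'
Total words: 5

5


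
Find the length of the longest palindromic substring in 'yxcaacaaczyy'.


Scanning 'yxcaacaaczyy' for palindromic substrings.
Substring at positions 2-8: 'caacaac'.
Check: reverse('caacaac') = 'caacaac' -> palindrome confirmed.
Neighbouring characters ('x' / 'z') break symmetry, so it cannot extend further.
No longer palindromic substring exists; longest length = 7

7


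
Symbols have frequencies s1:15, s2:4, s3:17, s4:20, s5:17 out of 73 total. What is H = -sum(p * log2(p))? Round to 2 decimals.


Computing entropy H = -sum(p_i * log2(p_i)):
  s1: p = 15/73 = 0.2055, -p*log2(p) = 0.4691
  s2: p = 4/73 = 0.0548, -p*log2(p) = 0.2296
  s3: p = 17/73 = 0.2329, -p*log2(p) = 0.4896
  s4: p = 20/73 = 0.2740, -p*log2(p) = 0.5118
  s5: p = 17/73 = 0.2329, -p*log2(p) = 0.4896
H = sum of terms = 2.1897
Rounded to 2 decimals: 2.19

2.19


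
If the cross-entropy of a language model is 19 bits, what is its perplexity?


Perplexity formula: PP = 2^H
H = 19
PP = 2^19
PP = 2^19 = 524288

524288


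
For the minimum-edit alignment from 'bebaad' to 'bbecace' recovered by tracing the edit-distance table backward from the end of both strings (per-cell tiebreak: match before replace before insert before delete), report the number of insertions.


Edit distance = 4. Backtracking from cell (6, 7) with preference match > replace > insert > delete,
then listing the resulting alignment 'bebaad' -> 'bbecace' left to right:
  Step 1: insert 'b' [insertion #1]
  Step 2: keep 'b'
  Step 3: keep 'e'
  Step 4: replace b->c
  Step 5: keep 'a'
  Step 6: replace a->c
  Step 7: replace d->e
Total insertions: 1

1


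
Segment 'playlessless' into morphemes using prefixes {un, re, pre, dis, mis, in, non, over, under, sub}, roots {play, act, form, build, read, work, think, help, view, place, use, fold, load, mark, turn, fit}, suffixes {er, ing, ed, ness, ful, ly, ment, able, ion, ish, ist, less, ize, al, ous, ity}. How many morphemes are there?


Segmenting 'playlessless' against the inventory:
  'play' -> root (morpheme 1)
  'less' -> suffix (morpheme 2)
  'less' -> suffix (morpheme 3)
Total morphemes: 3

3


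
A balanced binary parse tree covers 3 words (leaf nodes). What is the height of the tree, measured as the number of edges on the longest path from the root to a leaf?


In a balanced binary tree with n leaves the deepest leaf is ceil(log2(n)) edges below the root.
log2(3) = 1.5850
ceil(1.5850) = 2
height (edges) = 2

2


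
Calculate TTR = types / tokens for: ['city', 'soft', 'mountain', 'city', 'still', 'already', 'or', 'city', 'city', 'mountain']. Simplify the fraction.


Tokens: 10
Unique types: ('already', 'city', 'mountain', 'or', 'soft', 'still') = 6
TTR = 6/10
Simplify: divide both by 2 -> 3/5
TTR = 3/5

3/5


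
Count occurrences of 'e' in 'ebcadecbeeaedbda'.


Scanning 'ebcadecbeeaedbda' for 'e':
  Position 0: 'e' -> MATCH (count: 1)
  Position 5: 'e' -> MATCH (count: 2)
  Position 8: 'e' -> MATCH (count: 3)
  Position 9: 'e' -> MATCH (count: 4)
  Position 11: 'e' -> MATCH (count: 5)
Total occurrences of 'e': 5

5


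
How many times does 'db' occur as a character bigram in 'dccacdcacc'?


Scanning 'dccacdcacc' for bigram 'db':
  Position 0: 'dc' -> no
  Position 1: 'cc' -> no
  Position 2: 'ca' -> no
  Position 3: 'ac' -> no
  Position 4: 'cd' -> no
  Position 5: 'dc' -> no
  Position 6: 'ca' -> no
  Position 7: 'ac' -> no
  Position 8: 'cc' -> no
Total matches: 0

0


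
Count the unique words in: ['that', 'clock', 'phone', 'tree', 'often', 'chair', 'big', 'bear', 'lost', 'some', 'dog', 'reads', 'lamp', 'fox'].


Listing all tokens and tracking unique types:
  Token 1: 'that' -> NEW (unique so far: 1)
  Token 2: 'clock' -> NEW (unique so far: 2)
  Token 3: 'phone' -> NEW (unique so far: 3)
  Token 4: 'tree' -> NEW (unique so far: 4)
  Token 5: 'often' -> NEW (unique so far: 5)
  Token 6: 'chair' -> NEW (unique so far: 6)
  Token 7: 'big' -> NEW (unique so far: 7)
  Token 8: 'bear' -> NEW (unique so far: 8)
  Token 9: 'lost' -> NEW (unique so far: 9)
  Token 10: 'some' -> NEW (unique so far: 10)
  Token 11: 'dog' -> NEW (unique so far: 11)
  Token 12: 'reads' -> NEW (unique so far: 12)
  Token 13: 'lamp' -> NEW (unique so far: 13)
  Token 14: 'fox' -> NEW (unique so far: 14)
Unique types: ('bear', 'big', 'chair', 'clock', 'dog', 'fox', 'lamp', 'lost', 'often', 'phone', 'reads', 'some', 'that', 'tree')
Vocabulary size: 14

14


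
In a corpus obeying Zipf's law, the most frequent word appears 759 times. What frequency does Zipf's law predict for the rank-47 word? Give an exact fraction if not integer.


Zipf's law: freq(rank) = f1 / rank
f1 = 759, rank = 47
freq = 759 / 47
GCD(759, 47) = 1
Simplified: 759/47

759/47


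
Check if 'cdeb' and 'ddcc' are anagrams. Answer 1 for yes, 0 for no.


Sort characters of 'cdeb': 'bcde'
Sort characters of 'ddcc': 'ccdd'
Sorted forms differ -> they are NOT anagrams
Result: 0

0


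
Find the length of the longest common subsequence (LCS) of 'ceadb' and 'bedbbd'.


DP table for LCS of 'ceadb' and 'bedbbd':
       b  e  d  b  b  d
    0  0  0  0  0  0  0
  c 0  0  0  0  0  0  0
  e 0  0  1  1  1  1  1
  a 0  0  1  1  1  1  1
  d 0  0  1  2  2  2  2
  b 0  1  1  2  3  3  3
LCS: 'edb'
LCS length = 3

3


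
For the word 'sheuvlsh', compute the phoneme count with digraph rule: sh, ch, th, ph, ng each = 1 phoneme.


Parsing 'sheuvlsh' greedily, digraphs first:
  'sh' -> digraph (1 consonant phoneme) (phonemes so far: 1)
  'e' -> vowel phoneme (phonemes so far: 2)
  'u' -> vowel phoneme (phonemes so far: 3)
  'v' -> consonant phoneme (phonemes so far: 4)
  'l' -> consonant phoneme (phonemes so far: 5)
  'sh' -> digraph (1 consonant phoneme) (phonemes so far: 6)
Total phonemes: 6

6


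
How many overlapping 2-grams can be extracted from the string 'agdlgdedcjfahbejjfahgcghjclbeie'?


String 'agdlgdedcjfahbejjfahgcghjclbeie' has length L = 31.
Number of overlapping n-grams = L - n + 1
Substituting: 31 - 2 + 1 = 30

30


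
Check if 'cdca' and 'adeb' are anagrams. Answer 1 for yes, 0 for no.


Sort characters of 'cdca': 'accd'
Sort characters of 'adeb': 'abde'
Sorted forms differ -> they are NOT anagrams
Result: 0

0


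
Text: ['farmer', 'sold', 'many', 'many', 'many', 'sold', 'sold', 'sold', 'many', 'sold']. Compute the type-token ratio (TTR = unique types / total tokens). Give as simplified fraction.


Tokens: 10
Unique types: ('farmer', 'many', 'sold') = 3
TTR = 3/10
Already in lowest terms.

3/10


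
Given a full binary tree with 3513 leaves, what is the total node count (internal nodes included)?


Leaf nodes (terminals): 3513
Internal nodes = n - 1 = 3513 - 1 = 3512
Total = leaves + internal = 3513 + 3512 = 7025

7025


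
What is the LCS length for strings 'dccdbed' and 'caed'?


DP table for LCS of 'dccdbed' and 'caed':
       c  a  e  d
    0  0  0  0  0
  d 0  0  0  0  1
  c 0  1  1  1  1
  c 0  1  1  1  1
  d 0  1  1  1  2
  b 0  1  1  1  2
  e 0  1  1  2  2
  d 0  1  1  2  3
LCS: 'ced'
LCS length = 3

3


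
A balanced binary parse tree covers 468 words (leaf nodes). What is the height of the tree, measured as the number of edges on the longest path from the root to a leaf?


In a balanced binary tree with n leaves the deepest leaf is ceil(log2(n)) edges below the root.
log2(468) = 8.8704
ceil(8.8704) = 9
height (edges) = 9

9


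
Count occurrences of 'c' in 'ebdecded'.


Scanning 'ebdecded' for 'c':
  Position 4: 'c' -> MATCH (count: 1)
Total occurrences of 'c': 1

1


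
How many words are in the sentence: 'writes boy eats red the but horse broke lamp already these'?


Counting words by splitting on spaces:
  Word 1: 'writes'
  Word 2: 'boy'
  Word 3: 'eats'
  Word 4: 'red'
  Word 5: 'the'
  Word 6: 'but'
  Word 7: 'horse'
  Word 8: 'broke'
  Word 9: 'lamp'
  Word 10: 'already'
  Word 11: 'these'
Total words: 11

11


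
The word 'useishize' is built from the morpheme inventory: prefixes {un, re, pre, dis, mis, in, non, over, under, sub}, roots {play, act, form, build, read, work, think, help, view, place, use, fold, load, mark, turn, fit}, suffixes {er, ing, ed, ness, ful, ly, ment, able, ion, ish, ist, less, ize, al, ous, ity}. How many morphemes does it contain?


Segmenting 'useishize' against the inventory:
  'use' -> root (morpheme 1)
  'ish' -> suffix (morpheme 2)
  'ize' -> suffix (morpheme 3)
Total morphemes: 3

3


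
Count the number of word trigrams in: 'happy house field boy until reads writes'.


Word trigrams from [7] words:
  Trigram 1: (happy house field)
  Trigram 2: (house field boy)
  Trigram 3: (field boy until)
  Trigram 4: (boy until reads)
  Trigram 5: (until reads writes)
Total word trigrams: 7 - 2 = 5

5


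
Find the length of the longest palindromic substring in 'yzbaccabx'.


Scanning 'yzbaccabx' for palindromic substrings.
Substring at positions 2-7: 'baccab'.
Check: reverse('baccab') = 'baccab' -> palindrome confirmed.
Neighbouring characters ('z' / 'x') break symmetry, so it cannot extend further.
No longer palindromic substring exists; longest length = 6

6


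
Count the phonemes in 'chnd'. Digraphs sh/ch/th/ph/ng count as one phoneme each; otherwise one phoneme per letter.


Parsing 'chnd' greedily, digraphs first:
  'ch' -> digraph (1 consonant phoneme) (phonemes so far: 1)
  'n' -> consonant phoneme (phonemes so far: 2)
  'd' -> consonant phoneme (phonemes so far: 3)
Total phonemes: 3

3


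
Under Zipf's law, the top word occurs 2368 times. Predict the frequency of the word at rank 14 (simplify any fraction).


Zipf's law: freq(rank) = f1 / rank
f1 = 2368, rank = 14
freq = 2368 / 14
GCD(2368, 14) = 2
Simplified: 1184/7

1184/7


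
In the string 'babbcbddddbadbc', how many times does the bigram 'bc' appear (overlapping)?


Scanning 'babbcbddddbadbc' for bigram 'bc':
  Position 0: 'ba' -> no
  Position 1: 'ab' -> no
  Position 2: 'bb' -> no
  Position 3: 'bc' -> MATCH
  Position 4: 'cb' -> no
  Position 5: 'bd' -> no
  Position 6: 'dd' -> no
  Position 7: 'dd' -> no
  Position 8: 'dd' -> no
  Position 9: 'db' -> no
  Position 10: 'ba' -> no
  Position 11: 'ad' -> no
  Position 12: 'db' -> no
  Position 13: 'bc' -> MATCH
Total matches: 2

2


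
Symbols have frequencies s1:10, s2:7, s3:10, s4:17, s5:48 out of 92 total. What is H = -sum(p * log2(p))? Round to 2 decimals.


Computing entropy H = -sum(p_i * log2(p_i)):
  s1: p = 10/92 = 0.1087, -p*log2(p) = 0.3480
  s2: p = 7/92 = 0.0761, -p*log2(p) = 0.2828
  s3: p = 10/92 = 0.1087, -p*log2(p) = 0.3480
  s4: p = 17/92 = 0.1848, -p*log2(p) = 0.4501
  s5: p = 48/92 = 0.5217, -p*log2(p) = 0.4897
H = sum of terms = 1.9186
Rounded to 2 decimals: 1.92

1.92


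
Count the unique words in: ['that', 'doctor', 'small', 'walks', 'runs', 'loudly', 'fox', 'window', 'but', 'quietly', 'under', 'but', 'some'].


Listing all tokens and tracking unique types:
  Token 1: 'that' -> NEW (unique so far: 1)
  Token 2: 'doctor' -> NEW (unique so far: 2)
  Token 3: 'small' -> NEW (unique so far: 3)
  Token 4: 'walks' -> NEW (unique so far: 4)
  Token 5: 'runs' -> NEW (unique so far: 5)
  Token 6: 'loudly' -> NEW (unique so far: 6)
  Token 7: 'fox' -> NEW (unique so far: 7)
  Token 8: 'window' -> NEW (unique so far: 8)
  Token 9: 'but' -> NEW (unique so far: 9)
  Token 10: 'quietly' -> NEW (unique so far: 10)
  Token 11: 'under' -> NEW (unique so far: 11)
  Token 12: 'but' -> duplicate (unique so far: 11)
  Token 13: 'some' -> NEW (unique so far: 12)
Unique types: ('but', 'doctor', 'fox', 'loudly', 'quietly', 'runs', 'small', 'some', 'that', 'under', 'walks', 'window')
Vocabulary size: 12

12
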